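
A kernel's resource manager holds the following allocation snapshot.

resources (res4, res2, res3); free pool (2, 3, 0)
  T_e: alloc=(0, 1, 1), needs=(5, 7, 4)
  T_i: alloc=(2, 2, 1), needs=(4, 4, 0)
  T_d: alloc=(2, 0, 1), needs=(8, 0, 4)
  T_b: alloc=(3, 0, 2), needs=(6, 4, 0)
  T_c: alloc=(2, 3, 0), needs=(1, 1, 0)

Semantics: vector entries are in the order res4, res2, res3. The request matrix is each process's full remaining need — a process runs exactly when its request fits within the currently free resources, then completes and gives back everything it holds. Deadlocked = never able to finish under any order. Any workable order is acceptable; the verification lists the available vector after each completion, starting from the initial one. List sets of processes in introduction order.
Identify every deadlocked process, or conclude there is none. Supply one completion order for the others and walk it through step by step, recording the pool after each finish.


The deadlocked set is T_e and T_d.
Key observation: the pool after T_c, T_i, T_b is (9, 8, 3); every surviving request exceeds it in res3, so progress ends there.
The rest can finish in the order T_c, T_i, T_b. Step-by-step check:
  pool = (2, 3, 0)
  T_c: need (1, 1, 0) fits (2, 3, 0); releases (2, 3, 0), pool now (4, 6, 0)
  T_i: need (4, 4, 0) fits (4, 6, 0); releases (2, 2, 1), pool now (6, 8, 1)
  T_b: need (6, 4, 0) fits (6, 8, 1); releases (3, 0, 2), pool now (9, 8, 3)
The blocked processes can never fit:
  blocked: T_e wants (5, 7, 4), pool (9, 8, 3) — not enough res3
  blocked: T_d wants (8, 0, 4), pool (9, 8, 3) — not enough res3


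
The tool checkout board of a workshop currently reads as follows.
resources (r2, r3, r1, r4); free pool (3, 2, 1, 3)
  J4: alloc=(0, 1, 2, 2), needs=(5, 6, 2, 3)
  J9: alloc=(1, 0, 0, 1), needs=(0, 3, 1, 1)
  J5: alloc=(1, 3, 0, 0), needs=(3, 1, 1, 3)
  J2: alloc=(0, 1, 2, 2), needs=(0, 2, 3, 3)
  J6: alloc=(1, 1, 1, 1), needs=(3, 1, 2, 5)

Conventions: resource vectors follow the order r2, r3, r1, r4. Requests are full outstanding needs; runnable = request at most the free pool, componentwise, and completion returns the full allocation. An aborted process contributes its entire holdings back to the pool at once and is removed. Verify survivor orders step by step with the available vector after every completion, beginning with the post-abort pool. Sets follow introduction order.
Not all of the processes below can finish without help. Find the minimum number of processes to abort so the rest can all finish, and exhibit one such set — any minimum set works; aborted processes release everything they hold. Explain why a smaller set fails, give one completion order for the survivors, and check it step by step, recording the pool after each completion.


Abort J4.
Key observation: the returned (0, 1, 2, 2) from J4 is what brings J2 — unrunnable before, under any order — into play at step 1.
Why nothing smaller works: aborting no one leaves the state deadlocked as given.
The survivors complete as J2, J9, J5, J6. Check, step by step (starting from the post-abort pool):
  pool = (3, 3, 3, 5)
  J2: need (0, 2, 3, 3) fits (3, 3, 3, 5); releases (0, 1, 2, 2), pool now (3, 4, 5, 7)
  J9: need (0, 3, 1, 1) fits (3, 4, 5, 7); releases (1, 0, 0, 1), pool now (4, 4, 5, 8)
  J5: need (3, 1, 1, 3) fits (4, 4, 5, 8); releases (1, 3, 0, 0), pool now (5, 7, 5, 8)
  J6: need (3, 1, 2, 5) fits (5, 7, 5, 8); releases (1, 1, 1, 1), pool now (6, 8, 6, 9)


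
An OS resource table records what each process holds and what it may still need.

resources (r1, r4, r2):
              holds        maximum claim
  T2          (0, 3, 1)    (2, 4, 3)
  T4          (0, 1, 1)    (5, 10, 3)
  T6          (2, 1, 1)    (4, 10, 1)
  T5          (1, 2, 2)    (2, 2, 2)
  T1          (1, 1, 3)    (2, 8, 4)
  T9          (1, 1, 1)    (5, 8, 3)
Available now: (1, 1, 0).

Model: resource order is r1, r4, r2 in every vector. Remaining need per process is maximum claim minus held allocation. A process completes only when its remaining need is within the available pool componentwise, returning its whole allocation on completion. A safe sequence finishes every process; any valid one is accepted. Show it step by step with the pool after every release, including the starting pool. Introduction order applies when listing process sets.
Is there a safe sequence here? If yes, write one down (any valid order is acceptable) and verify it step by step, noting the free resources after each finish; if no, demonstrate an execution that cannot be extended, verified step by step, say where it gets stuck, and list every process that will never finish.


UNSAFE — no complete ordering exists.
Key observation: the pool after T5, T2 is (2, 6, 3); every surviving request exceeds it in r4, so progress ends there.
The run T5, T2 cannot be extended any further. Verifying each step:
  pool = (1, 1, 0)
  T5: need (1, 0, 0) fits (1, 1, 0); releases (1, 2, 2), pool now (2, 3, 2)
  T2: need (2, 1, 2) fits (2, 3, 2); releases (0, 3, 1), pool now (2, 6, 3)
  blocked: T4 wants (5, 9, 2), pool (2, 6, 3) — not enough r1 and r4
  blocked: T6 wants (2, 9, 0), pool (2, 6, 3) — not enough r4
  blocked: T1 wants (1, 7, 1), pool (2, 6, 3) — not enough r4
  blocked: T9 wants (4, 7, 2), pool (2, 6, 3) — not enough r1 and r4
Permanently blocked: T4, T6, T1 and T9.


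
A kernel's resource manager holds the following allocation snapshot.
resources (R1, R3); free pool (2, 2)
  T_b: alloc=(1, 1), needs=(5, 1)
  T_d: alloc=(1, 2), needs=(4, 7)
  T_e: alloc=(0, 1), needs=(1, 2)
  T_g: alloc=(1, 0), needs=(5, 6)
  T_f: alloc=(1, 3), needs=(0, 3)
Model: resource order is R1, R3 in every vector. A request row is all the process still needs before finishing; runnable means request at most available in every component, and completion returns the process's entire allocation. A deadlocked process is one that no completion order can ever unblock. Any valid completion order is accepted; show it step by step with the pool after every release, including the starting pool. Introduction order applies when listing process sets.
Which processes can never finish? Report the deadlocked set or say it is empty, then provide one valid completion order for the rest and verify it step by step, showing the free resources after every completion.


The deadlocked set is T_b, T_d and T_g.
Key observation: R1 is the bottleneck — with T_e, T_f done the pool holds (3, 6), short of every remaining need.
One completion order for the rest: T_e, T_f. Check, step by step:
  pool = (2, 2)
  T_e needs (1, 2) <= (2, 2) -> finishes; pool += (0, 1) = (2, 3)
  T_f needs (0, 3) <= (2, 3) -> finishes; pool += (1, 3) = (3, 6)
The blocked processes can never fit:
  T_b still needs (5, 1) but only (3, 6) is free — short on R1
  T_d still needs (4, 7) but only (3, 6) is free — short on R1 and R3
  T_g still needs (5, 6) but only (3, 6) is free — short on R1


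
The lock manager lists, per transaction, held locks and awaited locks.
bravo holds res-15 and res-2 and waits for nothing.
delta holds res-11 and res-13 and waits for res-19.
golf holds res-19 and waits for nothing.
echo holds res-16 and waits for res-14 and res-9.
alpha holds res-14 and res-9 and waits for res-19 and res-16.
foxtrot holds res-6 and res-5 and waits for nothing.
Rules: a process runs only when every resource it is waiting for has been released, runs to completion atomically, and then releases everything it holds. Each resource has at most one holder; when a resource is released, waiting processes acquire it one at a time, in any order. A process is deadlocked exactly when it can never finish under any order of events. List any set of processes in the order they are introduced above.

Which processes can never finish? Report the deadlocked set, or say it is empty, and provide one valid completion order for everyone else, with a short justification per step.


The deadlocked set is echo and alpha.
Key observation: along echo -> alpha -> echo, each member waits on what the next one holds — a deadlock; no other process is dragged down with it.
The rest can finish in the order foxtrot, golf, bravo, delta.
Step-by-step check:
  run foxtrot (it waits on nothing); releases res-6 and res-5
  run golf (it waits on nothing); releases res-19
  run bravo (it waits on nothing); releases res-15 and res-2
  run delta (all its waits — res-19 — are resolved); releases res-11 and res-13


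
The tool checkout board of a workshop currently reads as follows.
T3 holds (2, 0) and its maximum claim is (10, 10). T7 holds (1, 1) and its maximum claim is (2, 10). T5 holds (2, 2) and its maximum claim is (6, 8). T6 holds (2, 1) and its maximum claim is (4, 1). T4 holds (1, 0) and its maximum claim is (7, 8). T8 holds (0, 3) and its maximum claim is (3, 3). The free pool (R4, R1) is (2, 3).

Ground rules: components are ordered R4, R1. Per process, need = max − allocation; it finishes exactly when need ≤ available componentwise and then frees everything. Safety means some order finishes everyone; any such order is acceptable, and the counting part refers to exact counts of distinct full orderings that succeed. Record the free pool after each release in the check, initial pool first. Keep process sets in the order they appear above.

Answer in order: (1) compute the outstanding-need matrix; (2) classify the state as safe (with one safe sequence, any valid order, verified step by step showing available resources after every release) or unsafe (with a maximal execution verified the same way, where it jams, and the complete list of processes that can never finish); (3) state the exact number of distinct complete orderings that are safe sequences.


(1) Remaining need (order R4, R1):
  T3: (8, 10)
  T7: (1, 9)
  T5: (4, 6)
  T6: (2, 0)
  T4: (6, 8)
  T8: (3, 0)
(2) SAFE, for example via the order T6, T8, T5, T7, T4, T3.
Key observation: reading the order forward, T6 is the first process whose need (2, 0) meets the free pool (2, 3) exactly on a resource it requests.
Verifying each step:
  pool = (2, 3)
  T6: need (2, 0) fits (2, 3); releases (2, 1), pool now (4, 4)
  T8: need (3, 0) fits (4, 4); releases (0, 3), pool now (4, 7)
  T5: need (4, 6) fits (4, 7); releases (2, 2), pool now (6, 9)
  T7: need (1, 9) fits (6, 9); releases (1, 1), pool now (7, 10)
  T4: need (6, 8) fits (7, 10); releases (1, 0), pool now (8, 10)
  T3: need (8, 10) fits (8, 10); releases (2, 0), pool now (10, 10)
(3) Exactly 2 of the possible complete orderings are safe sequences.


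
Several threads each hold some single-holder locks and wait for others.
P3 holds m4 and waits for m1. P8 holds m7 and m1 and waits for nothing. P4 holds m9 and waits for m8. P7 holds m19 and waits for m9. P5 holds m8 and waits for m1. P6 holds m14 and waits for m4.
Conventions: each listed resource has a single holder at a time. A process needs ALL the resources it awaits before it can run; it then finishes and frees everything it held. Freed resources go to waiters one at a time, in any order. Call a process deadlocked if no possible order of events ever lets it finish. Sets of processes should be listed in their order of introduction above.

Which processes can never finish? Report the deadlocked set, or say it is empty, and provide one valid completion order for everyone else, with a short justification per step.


No process is deadlocked.
Key observation: every chain of waits terminates; starting from the processes that wait on nothing, all the rest unlock in turn.
One completion order for the rest: P8, P5, P3, P6, P4, P7.
Check, step by step:
  P8 waits on nothing -> runs at once and releases m7 and m1
  P5 waits on m1 — all released -> runs and releases m8
  P3 waits on m1 — all released -> runs and releases m4
  P6 waits on m4 — all released -> runs and releases m14
  P4 waits on m8 — all released -> runs and releases m9
  P7 waits on m9 — all released -> runs and releases m19


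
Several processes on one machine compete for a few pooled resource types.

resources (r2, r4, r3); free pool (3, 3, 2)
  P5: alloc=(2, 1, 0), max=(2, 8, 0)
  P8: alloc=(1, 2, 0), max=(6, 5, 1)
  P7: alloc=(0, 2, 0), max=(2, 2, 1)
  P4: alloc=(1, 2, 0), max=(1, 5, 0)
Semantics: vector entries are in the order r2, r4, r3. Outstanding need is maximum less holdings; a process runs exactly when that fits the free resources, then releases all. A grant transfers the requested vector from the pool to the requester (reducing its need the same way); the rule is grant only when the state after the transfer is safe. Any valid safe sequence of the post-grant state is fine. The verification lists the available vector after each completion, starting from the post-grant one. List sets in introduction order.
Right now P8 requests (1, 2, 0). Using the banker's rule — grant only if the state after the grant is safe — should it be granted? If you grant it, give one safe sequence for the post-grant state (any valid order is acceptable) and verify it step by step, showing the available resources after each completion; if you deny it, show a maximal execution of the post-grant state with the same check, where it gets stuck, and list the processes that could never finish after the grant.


DENY — the pretend-granted state is unsafe.
Key observation: after P7, P4 the pool peaks at (3, 5, 2), and each blocked process is short somewhere: P5 on r4; P8 on r2.
On the post-grant state, P7, P4 is a maximal run — nothing extends it. Verifying each step:
  pool = (2, 1, 2)
  P7 needs (2, 0, 1) <= (2, 1, 2) -> finishes; pool += (0, 2, 0) = (2, 3, 2)
  P4 needs (0, 3, 0) <= (2, 3, 2) -> finishes; pool += (1, 2, 0) = (3, 5, 2)
  P5 still needs (0, 7, 0) but only (3, 5, 2) is free — short on r4
  P8 still needs (4, 1, 1) but only (3, 5, 2) is free — short on r2
Post-grant, the permanently blocked set is P5 and P8.


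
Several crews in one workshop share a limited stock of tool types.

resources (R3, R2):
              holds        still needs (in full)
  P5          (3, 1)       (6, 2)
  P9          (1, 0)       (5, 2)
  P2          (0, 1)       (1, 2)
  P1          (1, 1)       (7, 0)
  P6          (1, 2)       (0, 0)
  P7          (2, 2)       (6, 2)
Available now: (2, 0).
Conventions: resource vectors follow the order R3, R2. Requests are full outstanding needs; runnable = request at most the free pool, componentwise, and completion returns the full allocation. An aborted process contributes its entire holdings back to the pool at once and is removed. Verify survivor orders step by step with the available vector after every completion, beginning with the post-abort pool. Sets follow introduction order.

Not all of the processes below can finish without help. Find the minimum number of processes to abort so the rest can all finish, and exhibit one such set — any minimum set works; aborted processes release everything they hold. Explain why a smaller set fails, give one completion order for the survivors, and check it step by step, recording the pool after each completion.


The answer: abort P5.
Key observation: P7 was stuck for good until P5 gave back (3, 1); in the order shown it finishes at step 3.
No smaller set exists: with zero aborts the deadlock remains.
The survivors complete as P6, P2, P7, P1, P9. Step-by-step check (starting from the post-abort pool):
  pool = (5, 1)
  P6 needs (0, 0) <= (5, 1) -> finishes; pool += (1, 2) = (6, 3)
  P2 needs (1, 2) <= (6, 3) -> finishes; pool += (0, 1) = (6, 4)
  P7 needs (6, 2) <= (6, 4) -> finishes; pool += (2, 2) = (8, 6)
  P1 needs (7, 0) <= (8, 6) -> finishes; pool += (1, 1) = (9, 7)
  P9 needs (5, 2) <= (9, 7) -> finishes; pool += (1, 0) = (10, 7)


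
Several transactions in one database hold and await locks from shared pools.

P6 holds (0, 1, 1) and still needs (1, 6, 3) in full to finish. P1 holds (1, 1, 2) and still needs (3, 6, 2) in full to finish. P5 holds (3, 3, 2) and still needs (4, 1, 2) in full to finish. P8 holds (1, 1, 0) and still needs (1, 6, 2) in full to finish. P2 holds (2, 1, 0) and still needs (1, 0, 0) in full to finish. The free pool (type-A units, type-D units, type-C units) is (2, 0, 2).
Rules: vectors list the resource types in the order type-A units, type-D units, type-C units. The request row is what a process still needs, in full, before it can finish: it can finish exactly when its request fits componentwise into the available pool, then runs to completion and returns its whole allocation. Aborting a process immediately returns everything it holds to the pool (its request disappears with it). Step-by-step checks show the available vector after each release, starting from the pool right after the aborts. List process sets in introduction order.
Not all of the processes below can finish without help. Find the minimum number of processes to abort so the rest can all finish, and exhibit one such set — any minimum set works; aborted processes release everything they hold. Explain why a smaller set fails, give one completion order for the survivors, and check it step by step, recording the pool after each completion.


The answer: abort P6 and P8.
Key observation: aborting P6 and P8 returns (1, 2, 1), and P1 — hopeless before — runs at step 3 with the returned capacity in the pool.
Minimality, checking each single-abort alternative: P6 alone leaves P1 blocked (short on type-D units); P1 alone leaves P6 blocked (short on type-D units); P5 alone leaves P6 blocked (short on type-D units); P8 alone leaves P6 blocked (short on type-D units); P2 alone leaves P6 blocked (short on type-D units).
One survivor order: P2, P5, P1. Check, step by step (post-abort pool first):
  pool = (3, 2, 3)
  P2: need (1, 0, 0) fits (3, 2, 3); releases (2, 1, 0), pool now (5, 3, 3)
  P5: need (4, 1, 2) fits (5, 3, 3); releases (3, 3, 2), pool now (8, 6, 5)
  P1: need (3, 6, 2) fits (8, 6, 5); releases (1, 1, 2), pool now (9, 7, 7)


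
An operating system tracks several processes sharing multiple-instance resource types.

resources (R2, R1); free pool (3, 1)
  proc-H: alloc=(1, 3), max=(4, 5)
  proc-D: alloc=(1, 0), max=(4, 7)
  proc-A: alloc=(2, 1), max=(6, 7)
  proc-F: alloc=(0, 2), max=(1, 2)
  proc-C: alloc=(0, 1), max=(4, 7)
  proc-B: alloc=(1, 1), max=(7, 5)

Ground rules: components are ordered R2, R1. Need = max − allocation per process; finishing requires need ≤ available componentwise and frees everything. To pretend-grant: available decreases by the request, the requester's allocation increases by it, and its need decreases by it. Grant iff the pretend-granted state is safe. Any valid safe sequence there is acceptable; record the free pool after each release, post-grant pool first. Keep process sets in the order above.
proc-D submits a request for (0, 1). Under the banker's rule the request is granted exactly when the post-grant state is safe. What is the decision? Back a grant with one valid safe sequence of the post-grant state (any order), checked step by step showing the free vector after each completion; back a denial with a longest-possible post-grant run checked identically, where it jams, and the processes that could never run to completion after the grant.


DENY. Granting would leave the state unsafe.
Key observation: after proc-F, proc-H the pool peaks at (4, 5), and each blocked process is short somewhere: proc-D on R1; proc-A on R1; proc-C on R1; proc-B on R2.
On the post-grant state, proc-F, proc-H is a maximal run — nothing extends it. Walking it through:
  pool = (3, 0)
  proc-F needs (1, 0) <= (3, 0) -> finishes; pool += (0, 2) = (3, 2)
  proc-H needs (3, 2) <= (3, 2) -> finishes; pool += (1, 3) = (4, 5)
  proc-D still needs (3, 6) but only (4, 5) is free — short on R1
  proc-A still needs (4, 6) but only (4, 5) is free — short on R1
  proc-C still needs (4, 6) but only (4, 5) is free — short on R1
  proc-B still needs (6, 4) but only (4, 5) is free — short on R2
Processes that could never finish after the grant: proc-D, proc-A, proc-C and proc-B.


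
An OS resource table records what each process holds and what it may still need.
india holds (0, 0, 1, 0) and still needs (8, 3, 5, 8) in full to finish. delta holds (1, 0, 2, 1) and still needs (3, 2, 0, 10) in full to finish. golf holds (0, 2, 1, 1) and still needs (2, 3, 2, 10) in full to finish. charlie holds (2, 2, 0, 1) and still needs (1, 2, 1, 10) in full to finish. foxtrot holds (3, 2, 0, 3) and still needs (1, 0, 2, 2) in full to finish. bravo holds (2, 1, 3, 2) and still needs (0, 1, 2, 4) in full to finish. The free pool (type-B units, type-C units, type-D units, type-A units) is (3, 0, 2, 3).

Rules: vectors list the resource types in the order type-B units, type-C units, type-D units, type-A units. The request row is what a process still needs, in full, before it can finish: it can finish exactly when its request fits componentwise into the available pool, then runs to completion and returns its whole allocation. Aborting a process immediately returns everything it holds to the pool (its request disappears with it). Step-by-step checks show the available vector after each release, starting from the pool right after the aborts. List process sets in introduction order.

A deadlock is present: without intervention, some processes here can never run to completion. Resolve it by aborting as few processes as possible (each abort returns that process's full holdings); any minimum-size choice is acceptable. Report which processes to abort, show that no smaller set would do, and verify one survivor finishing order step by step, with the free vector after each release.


The answer: abort golf and charlie.
Key observation: the returned (2, 4, 1, 2) from golf and charlie is what brings delta — unrunnable before, under any order — into play at step 3.
Minimality, checking each single-abort alternative: india alone leaves delta blocked (short on type-A units); delta alone leaves golf blocked (short on type-A units); golf alone leaves delta blocked (short on type-A units); charlie alone leaves delta blocked (short on type-A units); foxtrot alone leaves delta blocked (short on type-A units); bravo alone leaves delta blocked (short on type-A units).
Survivors finish in the order: foxtrot, bravo, delta, india. Verifying each step (pool after the aborts first):
  pool = (5, 4, 3, 5)
  foxtrot: need (1, 0, 2, 2) fits (5, 4, 3, 5); releases (3, 2, 0, 3), pool now (8, 6, 3, 8)
  bravo: need (0, 1, 2, 4) fits (8, 6, 3, 8); releases (2, 1, 3, 2), pool now (10, 7, 6, 10)
  delta: need (3, 2, 0, 10) fits (10, 7, 6, 10); releases (1, 0, 2, 1), pool now (11, 7, 8, 11)
  india: need (8, 3, 5, 8) fits (11, 7, 8, 11); releases (0, 0, 1, 0), pool now (11, 7, 9, 11)


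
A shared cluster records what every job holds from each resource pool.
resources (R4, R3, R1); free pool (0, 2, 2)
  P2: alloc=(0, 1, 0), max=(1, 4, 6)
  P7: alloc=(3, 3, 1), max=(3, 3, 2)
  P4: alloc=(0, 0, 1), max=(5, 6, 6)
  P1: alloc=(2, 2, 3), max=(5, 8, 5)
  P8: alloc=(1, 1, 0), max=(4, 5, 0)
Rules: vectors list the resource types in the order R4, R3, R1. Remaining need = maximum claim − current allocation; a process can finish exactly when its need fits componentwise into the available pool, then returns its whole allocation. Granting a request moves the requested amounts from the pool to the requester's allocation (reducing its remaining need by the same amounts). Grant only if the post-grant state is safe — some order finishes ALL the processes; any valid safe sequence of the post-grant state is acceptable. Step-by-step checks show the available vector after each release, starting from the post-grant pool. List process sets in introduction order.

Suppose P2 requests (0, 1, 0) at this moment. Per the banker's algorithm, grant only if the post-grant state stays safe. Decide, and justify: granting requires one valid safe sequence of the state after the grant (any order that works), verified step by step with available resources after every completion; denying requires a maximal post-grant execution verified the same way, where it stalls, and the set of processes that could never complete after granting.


DENY — the pretend-granted state is unsafe.
Key observation: after P7, P8 the pool peaks at (4, 5, 3), and each blocked process is short somewhere: P2 on R1; P4 on R4, R3, R1; P1 on R3.
On the post-grant state, P7, P8 is a maximal run — nothing extends it. Walking it through:
  pool = (0, 1, 2)
  run P7 (needs (0, 0, 1), free (0, 1, 2)); after release of (3, 3, 1) the pool is (3, 4, 3)
  run P8 (needs (3, 4, 0), free (3, 4, 3)); after release of (1, 1, 0) the pool is (4, 5, 3)
  P2 still needs (1, 2, 6) but only (4, 5, 3) is free — short on R1
  P4 still needs (5, 6, 5) but only (4, 5, 3) is free — short on R4, R3 and R1
  P1 still needs (3, 6, 2) but only (4, 5, 3) is free — short on R3
Post-grant, the permanently blocked set is P2, P4 and P1.


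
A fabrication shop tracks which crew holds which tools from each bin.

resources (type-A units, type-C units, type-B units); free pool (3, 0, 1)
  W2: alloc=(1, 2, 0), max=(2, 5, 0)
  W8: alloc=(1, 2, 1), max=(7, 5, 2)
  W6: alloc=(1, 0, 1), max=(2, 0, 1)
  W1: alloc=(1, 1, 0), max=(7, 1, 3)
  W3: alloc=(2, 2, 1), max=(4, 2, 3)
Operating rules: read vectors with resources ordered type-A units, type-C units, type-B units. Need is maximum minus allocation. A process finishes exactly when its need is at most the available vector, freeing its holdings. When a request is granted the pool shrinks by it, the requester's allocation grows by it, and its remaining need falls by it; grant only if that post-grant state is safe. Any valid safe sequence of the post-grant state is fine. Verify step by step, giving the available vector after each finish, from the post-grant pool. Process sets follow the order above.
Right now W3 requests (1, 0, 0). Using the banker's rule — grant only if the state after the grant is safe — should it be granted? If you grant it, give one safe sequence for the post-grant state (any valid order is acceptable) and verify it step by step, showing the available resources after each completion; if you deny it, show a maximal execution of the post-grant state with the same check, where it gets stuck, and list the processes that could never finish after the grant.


GRANT — the state after the grant stays safe, e.g. via W6, W3, W1, W8, W2.
Key observation: with (2, 0, 1) left after the transfer, W6 can run at once — the state stays safe.
Check on the post-grant state, step by step:
  pool = (2, 0, 1)
  W6: need (1, 0, 0) fits (2, 0, 1); releases (1, 0, 1), pool now (3, 0, 2)
  W3: need (1, 0, 2) fits (3, 0, 2); releases (3, 2, 1), pool now (6, 2, 3)
  W1: need (6, 0, 3) fits (6, 2, 3); releases (1, 1, 0), pool now (7, 3, 3)
  W8: need (6, 3, 1) fits (7, 3, 3); releases (1, 2, 1), pool now (8, 5, 4)
  W2: need (1, 3, 0) fits (8, 5, 4); releases (1, 2, 0), pool now (9, 7, 4)


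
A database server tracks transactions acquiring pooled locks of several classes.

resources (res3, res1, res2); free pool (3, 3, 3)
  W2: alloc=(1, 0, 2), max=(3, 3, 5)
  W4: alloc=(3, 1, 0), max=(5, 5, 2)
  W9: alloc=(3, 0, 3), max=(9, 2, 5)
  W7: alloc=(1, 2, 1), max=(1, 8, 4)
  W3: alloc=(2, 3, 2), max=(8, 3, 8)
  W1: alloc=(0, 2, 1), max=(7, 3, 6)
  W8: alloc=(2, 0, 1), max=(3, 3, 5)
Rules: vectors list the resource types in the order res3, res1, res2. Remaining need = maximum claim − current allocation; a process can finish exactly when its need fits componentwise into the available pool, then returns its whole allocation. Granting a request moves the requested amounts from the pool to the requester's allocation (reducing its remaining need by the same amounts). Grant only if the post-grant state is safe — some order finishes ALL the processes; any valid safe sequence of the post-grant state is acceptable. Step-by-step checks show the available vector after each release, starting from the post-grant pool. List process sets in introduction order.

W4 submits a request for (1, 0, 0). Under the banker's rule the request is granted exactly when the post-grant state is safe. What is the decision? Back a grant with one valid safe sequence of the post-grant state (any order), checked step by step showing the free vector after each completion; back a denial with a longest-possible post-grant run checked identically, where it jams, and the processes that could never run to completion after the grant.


DENY — the pretend-granted state is unsafe.
Key observation: after W2, W8 the pool peaks at (5, 3, 6), and each blocked process is short somewhere: W4 on res1; W9 on res3; W7 on res1; W3 on res3; W1 on res3.
After a pretend grant, a maximal execution: W2, W8 — then nothing else fits. Walking it through:
  pool = (2, 3, 3)
  W2: need (2, 3, 3) fits (2, 3, 3); releases (1, 0, 2), pool now (3, 3, 5)
  W8: need (1, 3, 4) fits (3, 3, 5); releases (2, 0, 1), pool now (5, 3, 6)
  W4 cannot run: need (1, 4, 2) vs free (5, 3, 6) (insufficient res1)
  W9 cannot run: need (6, 2, 2) vs free (5, 3, 6) (insufficient res3)
  W7 cannot run: need (0, 6, 3) vs free (5, 3, 6) (insufficient res1)
  W3 cannot run: need (6, 0, 6) vs free (5, 3, 6) (insufficient res3)
  W1 cannot run: need (7, 1, 5) vs free (5, 3, 6) (insufficient res3)
Had the request been granted, W4, W9, W7, W3 and W1 could never finish.


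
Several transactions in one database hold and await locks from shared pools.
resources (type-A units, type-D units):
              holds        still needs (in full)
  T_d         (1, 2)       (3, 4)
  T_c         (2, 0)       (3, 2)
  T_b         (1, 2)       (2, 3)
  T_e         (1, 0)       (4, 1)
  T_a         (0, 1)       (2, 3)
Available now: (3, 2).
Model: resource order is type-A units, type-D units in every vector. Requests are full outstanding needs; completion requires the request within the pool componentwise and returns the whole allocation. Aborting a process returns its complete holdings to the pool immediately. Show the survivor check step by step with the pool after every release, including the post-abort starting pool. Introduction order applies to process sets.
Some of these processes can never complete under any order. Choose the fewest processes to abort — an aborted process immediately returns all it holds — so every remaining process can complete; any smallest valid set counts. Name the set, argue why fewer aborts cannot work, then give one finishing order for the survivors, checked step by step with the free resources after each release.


Minimum abort set: T_a.
Key observation: before aborting T_a, T_b was permanently blocked — no order could ever run it; afterwards it completes at step 1.
Why nothing smaller works: aborting no one leaves the state deadlocked as given.
Survivors finish in the order: T_b, T_c, T_d, T_e. Check, step by step (pool after the aborts first):
  pool = (3, 3)
  run T_b (needs (2, 3), free (3, 3)); after release of (1, 2) the pool is (4, 5)
  run T_c (needs (3, 2), free (4, 5)); after release of (2, 0) the pool is (6, 5)
  run T_d (needs (3, 4), free (6, 5)); after release of (1, 2) the pool is (7, 7)
  run T_e (needs (4, 1), free (7, 7)); after release of (1, 0) the pool is (8, 7)


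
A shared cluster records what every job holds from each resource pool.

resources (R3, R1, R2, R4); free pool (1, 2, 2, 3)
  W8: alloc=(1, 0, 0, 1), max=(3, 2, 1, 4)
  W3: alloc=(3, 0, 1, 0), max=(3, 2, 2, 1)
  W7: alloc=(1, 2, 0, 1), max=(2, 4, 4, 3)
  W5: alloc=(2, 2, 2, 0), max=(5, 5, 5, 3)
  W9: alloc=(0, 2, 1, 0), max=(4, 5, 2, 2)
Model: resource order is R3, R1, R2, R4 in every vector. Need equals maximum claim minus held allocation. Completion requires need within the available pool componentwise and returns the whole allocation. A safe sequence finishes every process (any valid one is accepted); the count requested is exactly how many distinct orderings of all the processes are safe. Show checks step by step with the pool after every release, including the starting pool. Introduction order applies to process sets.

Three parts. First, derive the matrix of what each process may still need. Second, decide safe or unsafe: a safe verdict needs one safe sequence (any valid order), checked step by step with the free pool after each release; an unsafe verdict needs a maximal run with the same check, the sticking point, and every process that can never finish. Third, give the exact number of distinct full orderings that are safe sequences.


(1) Outstanding need per process (order R3, R1, R2, R4):
  W8: (2, 2, 1, 3)
  W3: (0, 2, 1, 1)
  W7: (1, 2, 4, 2)
  W5: (3, 3, 3, 3)
  W9: (4, 3, 1, 2)
(2) The state is UNSAFE.
Key observation: after W3, W8 the pool peaks at (5, 2, 3, 4), and each blocked process is short somewhere: W7 on R2; W5 on R1; W9 on R1.
Going as far as possible: W3, W8; after that, nothing fits. Verifying each step:
  pool = (1, 2, 2, 3)
  W3: need (0, 2, 1, 1) fits (1, 2, 2, 3); releases (3, 0, 1, 0), pool now (4, 2, 3, 3)
  W8: need (2, 2, 1, 3) fits (4, 2, 3, 3); releases (1, 0, 0, 1), pool now (5, 2, 3, 4)
  W7 still needs (1, 2, 4, 2) but only (5, 2, 3, 4) is free — short on R2
  W5 still needs (3, 3, 3, 3) but only (5, 2, 3, 4) is free — short on R1
  W9 still needs (4, 3, 1, 2) but only (5, 2, 3, 4) is free — short on R1
Never able to finish: W7, W5 and W9.
(3) The exact count: 0 of the possible complete orderings are safe sequences.


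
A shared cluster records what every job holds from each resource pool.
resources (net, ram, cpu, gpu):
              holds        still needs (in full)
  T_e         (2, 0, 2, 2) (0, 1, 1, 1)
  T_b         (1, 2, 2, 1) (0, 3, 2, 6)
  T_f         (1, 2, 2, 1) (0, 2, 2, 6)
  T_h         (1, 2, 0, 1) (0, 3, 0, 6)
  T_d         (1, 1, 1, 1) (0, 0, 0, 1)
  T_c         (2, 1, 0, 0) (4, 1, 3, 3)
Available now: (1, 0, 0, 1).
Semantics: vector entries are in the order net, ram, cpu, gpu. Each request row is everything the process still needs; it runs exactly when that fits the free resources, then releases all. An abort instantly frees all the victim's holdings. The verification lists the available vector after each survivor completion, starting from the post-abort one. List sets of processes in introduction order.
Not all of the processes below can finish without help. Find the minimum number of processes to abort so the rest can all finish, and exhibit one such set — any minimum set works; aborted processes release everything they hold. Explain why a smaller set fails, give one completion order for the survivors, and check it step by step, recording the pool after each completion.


Minimum abort set: T_f and T_h.
Key observation: T_b was stuck for good until T_f and T_h gave back (2, 4, 2, 2); in the order shown it finishes at step 4.
Minimality, checking each single-abort alternative: T_e alone leaves T_b blocked (short on ram and gpu); T_b alone leaves T_f blocked (short on gpu); T_f alone leaves T_b blocked (short on gpu); T_h alone leaves T_b blocked (short on gpu); T_d alone leaves T_b blocked (short on ram and gpu); T_c alone leaves T_b blocked (short on ram and gpu).
One survivor order: T_d, T_e, T_c, T_b. Walking it through (post-abort pool first):
  pool = (3, 4, 2, 3)
  T_d: need (0, 0, 0, 1) fits (3, 4, 2, 3); releases (1, 1, 1, 1), pool now (4, 5, 3, 4)
  T_e: need (0, 1, 1, 1) fits (4, 5, 3, 4); releases (2, 0, 2, 2), pool now (6, 5, 5, 6)
  T_c: need (4, 1, 3, 3) fits (6, 5, 5, 6); releases (2, 1, 0, 0), pool now (8, 6, 5, 6)
  T_b: need (0, 3, 2, 6) fits (8, 6, 5, 6); releases (1, 2, 2, 1), pool now (9, 8, 7, 7)


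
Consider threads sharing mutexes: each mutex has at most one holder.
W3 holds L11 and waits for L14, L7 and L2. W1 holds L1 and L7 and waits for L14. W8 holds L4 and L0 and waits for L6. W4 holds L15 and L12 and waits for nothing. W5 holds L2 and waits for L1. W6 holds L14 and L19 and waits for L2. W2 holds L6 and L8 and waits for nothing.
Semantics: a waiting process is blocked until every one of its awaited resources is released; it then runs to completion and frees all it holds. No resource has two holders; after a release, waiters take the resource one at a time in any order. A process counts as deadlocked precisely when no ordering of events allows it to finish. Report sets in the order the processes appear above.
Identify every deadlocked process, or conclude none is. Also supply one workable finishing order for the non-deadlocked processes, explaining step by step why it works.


Deadlocked set: W3, W1, W5 and W6.
Key observation: the waits loop around W1 -> W6 -> W5 -> W1 with no way out; W3 waits into the deadlock from upstream.
One completion order for the rest: W2, W4, W8.
Verifying each step:
  W2: no waits; runs immediately, freeing L6 and L8
  W4: no waits; runs immediately, freeing L15 and L12
  run W8 (all its waits — L6 — are resolved); releases L4 and L0


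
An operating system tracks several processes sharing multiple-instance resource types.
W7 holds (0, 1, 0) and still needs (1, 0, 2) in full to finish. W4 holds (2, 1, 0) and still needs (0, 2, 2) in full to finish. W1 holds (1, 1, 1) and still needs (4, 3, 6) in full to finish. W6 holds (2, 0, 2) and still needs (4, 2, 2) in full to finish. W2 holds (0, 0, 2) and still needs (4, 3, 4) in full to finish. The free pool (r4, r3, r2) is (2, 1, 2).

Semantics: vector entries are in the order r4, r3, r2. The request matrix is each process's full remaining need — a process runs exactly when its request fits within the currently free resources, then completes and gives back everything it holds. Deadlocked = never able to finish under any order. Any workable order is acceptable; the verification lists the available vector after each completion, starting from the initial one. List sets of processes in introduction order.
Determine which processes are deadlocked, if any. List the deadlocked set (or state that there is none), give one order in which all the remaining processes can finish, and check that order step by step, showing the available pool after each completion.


No process is deadlocked.
Key observation: starting with W7, each completion frees enough for the next — no one is permanently blocked.
The rest can finish in the order W7, W4, W6, W2, W1. Walking it through:
  pool = (2, 1, 2)
  run W7 (needs (1, 0, 2), free (2, 1, 2)); after release of (0, 1, 0) the pool is (2, 2, 2)
  run W4 (needs (0, 2, 2), free (2, 2, 2)); after release of (2, 1, 0) the pool is (4, 3, 2)
  run W6 (needs (4, 2, 2), free (4, 3, 2)); after release of (2, 0, 2) the pool is (6, 3, 4)
  run W2 (needs (4, 3, 4), free (6, 3, 4)); after release of (0, 0, 2) the pool is (6, 3, 6)
  run W1 (needs (4, 3, 6), free (6, 3, 6)); after release of (1, 1, 1) the pool is (7, 4, 7)


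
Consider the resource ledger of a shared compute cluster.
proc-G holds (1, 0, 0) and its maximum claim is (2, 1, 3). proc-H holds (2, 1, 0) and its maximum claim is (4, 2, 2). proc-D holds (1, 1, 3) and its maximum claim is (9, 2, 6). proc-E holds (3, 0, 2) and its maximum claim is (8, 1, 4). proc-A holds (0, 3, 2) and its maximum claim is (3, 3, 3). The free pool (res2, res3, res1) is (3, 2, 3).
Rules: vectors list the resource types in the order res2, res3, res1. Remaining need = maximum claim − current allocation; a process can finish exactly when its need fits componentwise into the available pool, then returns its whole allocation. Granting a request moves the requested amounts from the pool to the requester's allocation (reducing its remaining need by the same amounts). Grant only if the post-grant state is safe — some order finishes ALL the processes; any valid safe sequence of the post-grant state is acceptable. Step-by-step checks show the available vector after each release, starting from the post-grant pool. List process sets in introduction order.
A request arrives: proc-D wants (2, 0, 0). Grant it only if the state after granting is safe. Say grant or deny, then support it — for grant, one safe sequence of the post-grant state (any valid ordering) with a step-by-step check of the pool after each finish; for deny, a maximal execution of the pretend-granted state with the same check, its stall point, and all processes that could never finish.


DENY. Granting would leave the state unsafe.
Key observation: the pool after proc-G, proc-H, proc-A is (4, 6, 5); every surviving request exceeds it in res2, so progress ends there.
After a pretend grant, a maximal execution: proc-G, proc-H, proc-A — then nothing else fits. Walking it through:
  pool = (1, 2, 3)
  run proc-G (needs (1, 1, 3), free (1, 2, 3)); after release of (1, 0, 0) the pool is (2, 2, 3)
  run proc-H (needs (2, 1, 2), free (2, 2, 3)); after release of (2, 1, 0) the pool is (4, 3, 3)
  run proc-A (needs (3, 0, 1), free (4, 3, 3)); after release of (0, 3, 2) the pool is (4, 6, 5)
  proc-D cannot run: need (6, 1, 3) vs free (4, 6, 5) (insufficient res2)
  proc-E cannot run: need (5, 1, 2) vs free (4, 6, 5) (insufficient res2)
Processes that could never finish after the grant: proc-D and proc-E.
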